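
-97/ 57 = -1.70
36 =36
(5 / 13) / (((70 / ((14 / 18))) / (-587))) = -587 / 234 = -2.51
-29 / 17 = -1.71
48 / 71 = 0.68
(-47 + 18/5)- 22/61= -43.76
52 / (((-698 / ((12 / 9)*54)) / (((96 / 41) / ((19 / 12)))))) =-7.93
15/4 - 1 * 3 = 3/4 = 0.75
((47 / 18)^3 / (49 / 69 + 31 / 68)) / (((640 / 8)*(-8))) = -40594793 / 1701699840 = -0.02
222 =222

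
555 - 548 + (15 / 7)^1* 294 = 637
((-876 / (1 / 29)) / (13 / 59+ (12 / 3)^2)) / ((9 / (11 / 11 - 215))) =3686792 / 99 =37240.32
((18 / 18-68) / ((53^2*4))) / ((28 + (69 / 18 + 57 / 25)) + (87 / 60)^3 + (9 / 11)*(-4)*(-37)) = -4422000 / 117356528413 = -0.00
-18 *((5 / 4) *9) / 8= -405 / 16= -25.31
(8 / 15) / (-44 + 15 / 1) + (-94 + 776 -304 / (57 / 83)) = 104102 / 435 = 239.31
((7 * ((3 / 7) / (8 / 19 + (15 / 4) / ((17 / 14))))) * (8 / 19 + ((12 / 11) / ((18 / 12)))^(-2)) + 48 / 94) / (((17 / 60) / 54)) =3434004315 / 7245332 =473.96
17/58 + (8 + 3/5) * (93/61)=237127/17690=13.40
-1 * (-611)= 611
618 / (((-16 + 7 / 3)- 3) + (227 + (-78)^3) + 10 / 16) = -14832 / 11384185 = -0.00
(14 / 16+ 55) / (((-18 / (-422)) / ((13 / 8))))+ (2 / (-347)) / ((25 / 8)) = 3545530153 / 1665600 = 2128.68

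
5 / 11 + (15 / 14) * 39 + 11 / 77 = 6527 / 154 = 42.38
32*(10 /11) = 29.09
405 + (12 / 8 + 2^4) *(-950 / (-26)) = 27155 / 26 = 1044.42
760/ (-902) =-380/ 451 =-0.84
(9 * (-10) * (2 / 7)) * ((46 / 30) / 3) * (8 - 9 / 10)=-3266 / 35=-93.31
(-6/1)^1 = -6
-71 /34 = -2.09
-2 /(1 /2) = -4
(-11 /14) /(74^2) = -11 /76664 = -0.00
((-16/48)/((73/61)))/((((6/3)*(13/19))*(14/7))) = -1159/11388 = -0.10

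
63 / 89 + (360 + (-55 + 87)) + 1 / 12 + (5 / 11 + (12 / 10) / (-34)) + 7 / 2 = 396147121 / 998580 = 396.71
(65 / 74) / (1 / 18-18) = -585 / 11951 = -0.05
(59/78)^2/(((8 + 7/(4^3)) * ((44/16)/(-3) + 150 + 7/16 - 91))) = 891136/739140597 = 0.00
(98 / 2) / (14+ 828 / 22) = 539 / 568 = 0.95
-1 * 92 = -92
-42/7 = -6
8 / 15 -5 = -67 / 15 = -4.47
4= 4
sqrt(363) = 11 * sqrt(3) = 19.05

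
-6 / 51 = -2 / 17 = -0.12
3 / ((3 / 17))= 17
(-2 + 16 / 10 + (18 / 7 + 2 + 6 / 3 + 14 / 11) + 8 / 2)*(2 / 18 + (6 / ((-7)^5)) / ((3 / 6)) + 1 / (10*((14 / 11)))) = 1259408837 / 582362550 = 2.16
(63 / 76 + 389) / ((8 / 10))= 148135 / 304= 487.29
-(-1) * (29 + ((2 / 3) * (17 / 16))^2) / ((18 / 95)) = 1614335 / 10368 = 155.70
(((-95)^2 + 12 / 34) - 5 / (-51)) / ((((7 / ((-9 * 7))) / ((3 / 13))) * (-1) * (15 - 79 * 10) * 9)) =-460298 / 171275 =-2.69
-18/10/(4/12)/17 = -27/85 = -0.32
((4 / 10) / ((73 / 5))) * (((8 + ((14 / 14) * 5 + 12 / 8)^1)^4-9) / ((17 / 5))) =356.13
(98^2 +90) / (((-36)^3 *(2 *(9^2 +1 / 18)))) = -4847 / 3781728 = -0.00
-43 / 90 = -0.48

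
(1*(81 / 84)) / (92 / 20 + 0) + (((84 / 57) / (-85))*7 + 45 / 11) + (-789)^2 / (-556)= -443466709234 / 397562935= -1115.46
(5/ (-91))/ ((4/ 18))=-45/ 182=-0.25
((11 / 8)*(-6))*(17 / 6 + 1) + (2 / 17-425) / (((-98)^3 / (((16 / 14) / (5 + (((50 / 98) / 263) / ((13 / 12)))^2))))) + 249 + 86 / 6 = 4550475436760241227 / 19638799109590920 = 231.71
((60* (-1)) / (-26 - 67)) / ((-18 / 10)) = -100 / 279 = -0.36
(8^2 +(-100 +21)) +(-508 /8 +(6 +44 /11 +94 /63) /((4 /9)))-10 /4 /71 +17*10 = 58309 /497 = 117.32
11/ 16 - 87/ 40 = -119/ 80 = -1.49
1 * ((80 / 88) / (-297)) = -10 / 3267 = -0.00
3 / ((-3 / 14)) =-14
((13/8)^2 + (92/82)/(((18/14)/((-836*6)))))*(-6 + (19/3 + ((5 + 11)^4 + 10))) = -6771419113171/23616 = -286730145.37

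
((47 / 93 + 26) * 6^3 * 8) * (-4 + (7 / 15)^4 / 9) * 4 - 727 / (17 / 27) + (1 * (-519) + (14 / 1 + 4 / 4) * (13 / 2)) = -7826996103503 / 10671750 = -733431.36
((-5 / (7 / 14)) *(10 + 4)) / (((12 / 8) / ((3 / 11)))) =-280 / 11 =-25.45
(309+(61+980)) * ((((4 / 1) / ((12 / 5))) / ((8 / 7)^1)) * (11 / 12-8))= -223125 / 16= -13945.31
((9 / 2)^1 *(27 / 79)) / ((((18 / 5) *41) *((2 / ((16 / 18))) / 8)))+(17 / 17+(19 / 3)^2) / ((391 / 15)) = 6132910 / 3799347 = 1.61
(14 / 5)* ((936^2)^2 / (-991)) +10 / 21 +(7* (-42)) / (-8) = -902631965135731 / 416220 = -2168641500.01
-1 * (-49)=49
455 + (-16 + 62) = 501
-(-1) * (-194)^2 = 37636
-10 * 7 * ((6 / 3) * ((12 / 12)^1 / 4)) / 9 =-35 / 9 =-3.89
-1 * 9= -9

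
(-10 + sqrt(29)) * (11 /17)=-110 /17 + 11 * sqrt(29) /17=-2.99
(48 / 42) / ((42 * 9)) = 4 / 1323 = 0.00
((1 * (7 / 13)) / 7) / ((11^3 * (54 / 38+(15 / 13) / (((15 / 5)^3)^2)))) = 0.00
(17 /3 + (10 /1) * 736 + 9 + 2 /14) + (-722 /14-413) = 145115 /21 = 6910.24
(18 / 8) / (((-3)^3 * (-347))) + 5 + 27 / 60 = 56737 / 10410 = 5.45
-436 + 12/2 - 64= -494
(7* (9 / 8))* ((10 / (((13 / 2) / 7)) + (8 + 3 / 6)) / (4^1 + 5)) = 3507 / 208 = 16.86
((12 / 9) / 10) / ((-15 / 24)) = -0.21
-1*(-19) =19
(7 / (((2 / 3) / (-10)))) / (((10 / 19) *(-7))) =57 / 2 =28.50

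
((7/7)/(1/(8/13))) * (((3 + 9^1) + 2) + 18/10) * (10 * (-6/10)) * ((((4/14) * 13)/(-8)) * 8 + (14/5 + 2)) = -144096/2275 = -63.34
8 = 8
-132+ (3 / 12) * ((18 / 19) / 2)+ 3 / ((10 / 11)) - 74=-76981 / 380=-202.58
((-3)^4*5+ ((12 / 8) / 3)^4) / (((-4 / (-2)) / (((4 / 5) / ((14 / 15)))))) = 19443 / 112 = 173.60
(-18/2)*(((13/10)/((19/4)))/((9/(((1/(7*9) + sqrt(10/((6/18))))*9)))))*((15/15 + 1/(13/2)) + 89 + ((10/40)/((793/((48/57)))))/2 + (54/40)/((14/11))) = -3463316091*sqrt(30)/15414700 - 384812899/107902900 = -1234.17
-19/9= -2.11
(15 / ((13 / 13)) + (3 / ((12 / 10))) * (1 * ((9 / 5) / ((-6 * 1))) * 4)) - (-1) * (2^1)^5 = 44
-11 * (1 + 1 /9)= -110 /9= -12.22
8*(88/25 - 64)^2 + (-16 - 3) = 18277277/625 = 29243.64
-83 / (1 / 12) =-996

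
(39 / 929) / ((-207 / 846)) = -3666 / 21367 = -0.17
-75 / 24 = -25 / 8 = -3.12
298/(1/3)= 894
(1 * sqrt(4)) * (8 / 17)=16 / 17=0.94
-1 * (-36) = 36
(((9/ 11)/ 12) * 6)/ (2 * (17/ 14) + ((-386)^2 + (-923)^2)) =63/ 154142824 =0.00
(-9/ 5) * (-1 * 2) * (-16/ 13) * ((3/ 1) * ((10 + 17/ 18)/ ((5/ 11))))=-104016/ 325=-320.05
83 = 83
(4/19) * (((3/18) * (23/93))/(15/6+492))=0.00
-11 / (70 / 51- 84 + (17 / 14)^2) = 109956 / 811205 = 0.14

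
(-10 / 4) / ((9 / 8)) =-20 / 9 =-2.22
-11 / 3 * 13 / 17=-143 / 51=-2.80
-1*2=-2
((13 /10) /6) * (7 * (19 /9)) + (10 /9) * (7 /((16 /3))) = 5033 /1080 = 4.66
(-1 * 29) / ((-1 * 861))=29 / 861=0.03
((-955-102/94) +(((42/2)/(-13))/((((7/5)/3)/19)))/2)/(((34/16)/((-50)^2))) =-12085210000/10387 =-1163493.79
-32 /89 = -0.36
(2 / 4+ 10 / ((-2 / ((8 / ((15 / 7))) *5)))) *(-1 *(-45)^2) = 375975 / 2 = 187987.50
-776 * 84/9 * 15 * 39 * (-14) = 59317440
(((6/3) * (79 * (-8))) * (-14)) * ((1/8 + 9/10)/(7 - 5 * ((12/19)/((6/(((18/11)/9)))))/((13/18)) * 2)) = 246410164/91495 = 2693.15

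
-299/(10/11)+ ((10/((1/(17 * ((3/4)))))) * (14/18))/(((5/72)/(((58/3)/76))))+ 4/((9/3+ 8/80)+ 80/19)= 9213181/263910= 34.91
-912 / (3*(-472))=38 / 59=0.64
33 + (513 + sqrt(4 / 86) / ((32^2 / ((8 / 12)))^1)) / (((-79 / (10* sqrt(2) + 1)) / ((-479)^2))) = -229441* (1 + 10* sqrt(2))* (sqrt(86) + 33882624) / 5217792 + 33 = -22560458.21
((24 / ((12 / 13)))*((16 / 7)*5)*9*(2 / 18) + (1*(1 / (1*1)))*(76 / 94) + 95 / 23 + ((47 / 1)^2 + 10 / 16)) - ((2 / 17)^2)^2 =12699257084267 / 5056027256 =2511.71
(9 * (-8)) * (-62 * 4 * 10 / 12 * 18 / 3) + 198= 89478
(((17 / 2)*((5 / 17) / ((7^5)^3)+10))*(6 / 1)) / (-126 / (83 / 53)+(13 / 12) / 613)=-1478293234234075327860 / 233211088536696419527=-6.34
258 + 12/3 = 262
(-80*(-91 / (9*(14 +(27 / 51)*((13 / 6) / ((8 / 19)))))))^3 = 7764273944068096000 / 68623890957621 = 113142.43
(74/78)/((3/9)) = 37/13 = 2.85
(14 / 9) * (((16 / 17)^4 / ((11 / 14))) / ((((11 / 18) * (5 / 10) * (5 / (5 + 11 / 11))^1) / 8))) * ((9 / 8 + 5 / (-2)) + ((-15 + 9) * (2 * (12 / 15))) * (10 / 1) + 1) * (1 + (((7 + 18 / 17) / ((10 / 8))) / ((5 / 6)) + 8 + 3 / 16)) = -1709593325862912 / 21475337125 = -79607.29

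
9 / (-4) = -9 / 4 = -2.25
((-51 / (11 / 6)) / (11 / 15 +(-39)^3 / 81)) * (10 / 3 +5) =6375 / 20119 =0.32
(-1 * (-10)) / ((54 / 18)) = 10 / 3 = 3.33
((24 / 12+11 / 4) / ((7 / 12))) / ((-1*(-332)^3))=0.00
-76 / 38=-2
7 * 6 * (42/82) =882/41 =21.51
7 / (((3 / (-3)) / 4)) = -28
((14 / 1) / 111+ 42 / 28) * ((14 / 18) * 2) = 2527 / 999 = 2.53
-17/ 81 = -0.21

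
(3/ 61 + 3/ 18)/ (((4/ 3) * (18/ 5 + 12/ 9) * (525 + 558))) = 395/ 13036432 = 0.00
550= 550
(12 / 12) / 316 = 1 / 316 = 0.00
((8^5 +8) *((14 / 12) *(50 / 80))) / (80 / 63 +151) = 3011295 / 19186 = 156.95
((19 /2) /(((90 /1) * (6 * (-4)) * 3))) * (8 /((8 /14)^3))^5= -90203668688917 /424673280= -212407.21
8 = 8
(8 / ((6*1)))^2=16 / 9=1.78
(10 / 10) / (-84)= -1 / 84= -0.01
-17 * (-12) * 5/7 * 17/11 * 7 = 17340/11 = 1576.36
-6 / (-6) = 1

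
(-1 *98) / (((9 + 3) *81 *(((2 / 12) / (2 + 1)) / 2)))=-98 / 27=-3.63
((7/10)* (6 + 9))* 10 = 105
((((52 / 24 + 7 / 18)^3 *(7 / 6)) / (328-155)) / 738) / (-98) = -12167 / 7818245064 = -0.00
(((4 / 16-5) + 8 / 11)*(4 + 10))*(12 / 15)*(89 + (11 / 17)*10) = -4021794 / 935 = -4301.38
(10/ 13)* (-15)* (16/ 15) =-160/ 13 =-12.31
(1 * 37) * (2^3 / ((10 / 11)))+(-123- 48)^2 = 147833 / 5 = 29566.60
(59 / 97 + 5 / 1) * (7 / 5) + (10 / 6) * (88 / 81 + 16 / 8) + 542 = 65409004 / 117855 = 555.00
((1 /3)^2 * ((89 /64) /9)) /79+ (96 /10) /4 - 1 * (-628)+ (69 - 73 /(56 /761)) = -4194311021 /14333760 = -292.62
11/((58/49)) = 539/58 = 9.29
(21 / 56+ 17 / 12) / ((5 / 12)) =43 / 10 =4.30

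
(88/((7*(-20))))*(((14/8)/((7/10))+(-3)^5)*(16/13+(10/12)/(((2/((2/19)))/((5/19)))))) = 14237267/75810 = 187.80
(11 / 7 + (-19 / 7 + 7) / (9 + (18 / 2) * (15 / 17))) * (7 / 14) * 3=613 / 224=2.74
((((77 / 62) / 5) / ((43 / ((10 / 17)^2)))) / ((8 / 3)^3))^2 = 108056025 / 9726036945731584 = 0.00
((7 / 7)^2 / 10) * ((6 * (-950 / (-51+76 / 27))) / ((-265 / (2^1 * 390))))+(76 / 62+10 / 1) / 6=-70426766 / 2137543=-32.95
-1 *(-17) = 17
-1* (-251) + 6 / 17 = 4273 / 17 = 251.35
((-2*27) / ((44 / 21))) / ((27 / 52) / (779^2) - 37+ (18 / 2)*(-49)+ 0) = 8946050022 / 165920038559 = 0.05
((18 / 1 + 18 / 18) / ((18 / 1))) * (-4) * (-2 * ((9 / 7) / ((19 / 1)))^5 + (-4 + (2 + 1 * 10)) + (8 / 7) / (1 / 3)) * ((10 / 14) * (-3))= 4756089778220 / 45996405987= 103.40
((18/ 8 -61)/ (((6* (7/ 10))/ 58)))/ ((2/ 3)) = -34075/ 28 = -1216.96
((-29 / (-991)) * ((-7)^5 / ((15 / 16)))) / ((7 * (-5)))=14.99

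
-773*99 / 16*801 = -61298127 / 16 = -3831132.94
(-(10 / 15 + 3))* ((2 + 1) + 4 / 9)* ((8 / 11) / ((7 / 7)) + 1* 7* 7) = -628.04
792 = 792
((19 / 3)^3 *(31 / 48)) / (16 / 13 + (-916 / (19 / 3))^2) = 997867897 / 127235225088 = 0.01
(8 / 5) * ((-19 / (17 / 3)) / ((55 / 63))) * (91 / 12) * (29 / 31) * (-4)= 25271064 / 144925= 174.37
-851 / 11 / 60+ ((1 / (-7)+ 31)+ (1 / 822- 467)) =-276867599 / 632940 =-437.43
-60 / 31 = -1.94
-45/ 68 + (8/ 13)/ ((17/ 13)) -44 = -3005/ 68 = -44.19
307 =307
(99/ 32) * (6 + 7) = 1287/ 32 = 40.22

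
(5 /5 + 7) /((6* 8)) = 1 /6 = 0.17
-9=-9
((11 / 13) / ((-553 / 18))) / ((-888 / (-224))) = -0.01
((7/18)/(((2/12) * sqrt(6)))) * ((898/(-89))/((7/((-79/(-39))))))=-35471 * sqrt(6)/31239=-2.78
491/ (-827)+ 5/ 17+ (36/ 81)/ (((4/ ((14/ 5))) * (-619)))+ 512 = 511.70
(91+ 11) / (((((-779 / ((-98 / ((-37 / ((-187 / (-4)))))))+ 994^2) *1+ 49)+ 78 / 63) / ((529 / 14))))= 105946533 / 27161329661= 0.00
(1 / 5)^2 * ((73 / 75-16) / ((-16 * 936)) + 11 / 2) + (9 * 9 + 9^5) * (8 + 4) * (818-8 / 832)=580413257.53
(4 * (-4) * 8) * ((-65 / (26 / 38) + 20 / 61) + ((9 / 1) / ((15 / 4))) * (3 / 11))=12034.25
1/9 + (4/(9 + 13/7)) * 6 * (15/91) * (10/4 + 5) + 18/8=45295/8892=5.09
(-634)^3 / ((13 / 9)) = -2293560936 / 13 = -176427764.31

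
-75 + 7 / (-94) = -7057 / 94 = -75.07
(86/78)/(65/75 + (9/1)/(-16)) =3440/949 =3.62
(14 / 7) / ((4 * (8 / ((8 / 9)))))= 1 / 18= 0.06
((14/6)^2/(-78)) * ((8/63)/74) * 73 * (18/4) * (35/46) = -17885/597402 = -0.03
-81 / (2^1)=-81 / 2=-40.50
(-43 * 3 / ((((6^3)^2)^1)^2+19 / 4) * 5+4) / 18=17414257436 / 78364164267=0.22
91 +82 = 173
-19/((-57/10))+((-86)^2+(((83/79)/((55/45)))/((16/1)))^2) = 7399.34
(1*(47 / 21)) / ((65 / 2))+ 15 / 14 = 1.14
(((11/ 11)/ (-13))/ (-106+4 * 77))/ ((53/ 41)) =-41/ 139178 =-0.00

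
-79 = -79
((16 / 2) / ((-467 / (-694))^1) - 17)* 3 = -7161 / 467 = -15.33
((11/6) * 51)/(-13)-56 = -1643/26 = -63.19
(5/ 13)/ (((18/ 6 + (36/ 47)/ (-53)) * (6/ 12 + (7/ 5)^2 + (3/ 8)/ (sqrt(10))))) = 817048000/ 15565737681 - 12455000 * sqrt(10)/ 15565737681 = 0.05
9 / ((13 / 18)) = 162 / 13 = 12.46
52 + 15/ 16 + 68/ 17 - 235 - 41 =-3505/ 16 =-219.06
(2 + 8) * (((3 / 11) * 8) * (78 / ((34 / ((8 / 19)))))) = 74880 / 3553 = 21.08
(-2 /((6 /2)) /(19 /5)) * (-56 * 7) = 3920 /57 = 68.77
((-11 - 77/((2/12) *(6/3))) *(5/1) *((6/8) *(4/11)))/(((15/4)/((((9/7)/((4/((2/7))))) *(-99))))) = 39204/49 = 800.08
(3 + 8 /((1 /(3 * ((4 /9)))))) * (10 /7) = 410 /21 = 19.52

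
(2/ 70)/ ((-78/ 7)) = -1/ 390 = -0.00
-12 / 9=-4 / 3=-1.33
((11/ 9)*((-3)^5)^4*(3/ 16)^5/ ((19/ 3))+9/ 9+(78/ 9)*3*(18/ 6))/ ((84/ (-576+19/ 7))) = -1064782.93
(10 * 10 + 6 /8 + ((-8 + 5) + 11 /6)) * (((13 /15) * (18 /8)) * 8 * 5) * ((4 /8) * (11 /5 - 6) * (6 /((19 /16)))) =-74568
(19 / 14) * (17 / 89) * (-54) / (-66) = 0.21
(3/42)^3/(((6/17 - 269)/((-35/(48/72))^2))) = -3825/1023008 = -0.00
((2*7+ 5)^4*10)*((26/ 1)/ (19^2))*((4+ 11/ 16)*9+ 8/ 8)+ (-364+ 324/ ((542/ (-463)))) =4052937.98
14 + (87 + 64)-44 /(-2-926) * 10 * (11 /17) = 325985 /1972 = 165.31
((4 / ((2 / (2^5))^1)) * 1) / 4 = 16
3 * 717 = 2151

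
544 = 544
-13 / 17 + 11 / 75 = -788 / 1275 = -0.62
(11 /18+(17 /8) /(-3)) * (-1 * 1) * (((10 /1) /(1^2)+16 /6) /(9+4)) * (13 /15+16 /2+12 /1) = 41629 /21060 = 1.98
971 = 971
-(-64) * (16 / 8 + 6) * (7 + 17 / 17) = 4096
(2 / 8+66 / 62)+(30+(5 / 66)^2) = 2114681 / 67518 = 31.32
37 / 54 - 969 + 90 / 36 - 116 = -29209 / 27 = -1081.81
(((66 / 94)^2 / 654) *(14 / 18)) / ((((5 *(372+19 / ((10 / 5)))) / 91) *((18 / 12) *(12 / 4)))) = 22022 / 3543092415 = 0.00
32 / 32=1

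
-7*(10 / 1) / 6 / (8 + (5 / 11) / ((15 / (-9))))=-77 / 51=-1.51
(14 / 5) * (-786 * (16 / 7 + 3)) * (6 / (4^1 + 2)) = -58164 / 5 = -11632.80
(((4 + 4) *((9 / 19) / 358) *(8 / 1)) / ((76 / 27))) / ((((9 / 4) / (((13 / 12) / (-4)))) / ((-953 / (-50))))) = -111501 / 1615475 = -0.07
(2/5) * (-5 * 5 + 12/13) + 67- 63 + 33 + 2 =1909/65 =29.37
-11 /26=-0.42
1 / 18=0.06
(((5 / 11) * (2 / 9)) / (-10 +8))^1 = -0.05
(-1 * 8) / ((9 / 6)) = -16 / 3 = -5.33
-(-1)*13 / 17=13 / 17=0.76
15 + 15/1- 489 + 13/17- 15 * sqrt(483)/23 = -7790/17- 15 * sqrt(483)/23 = -472.57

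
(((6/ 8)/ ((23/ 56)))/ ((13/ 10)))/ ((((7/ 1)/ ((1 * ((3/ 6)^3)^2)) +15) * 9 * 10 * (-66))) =-0.00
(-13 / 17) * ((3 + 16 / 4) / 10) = -0.54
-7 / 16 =-0.44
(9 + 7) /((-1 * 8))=-2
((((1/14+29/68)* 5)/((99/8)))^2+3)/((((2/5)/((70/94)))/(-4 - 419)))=-1172202175/489566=-2394.37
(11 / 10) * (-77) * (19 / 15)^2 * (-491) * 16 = 1201052776 / 1125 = 1067602.47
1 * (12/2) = 6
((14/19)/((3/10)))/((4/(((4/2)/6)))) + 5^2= 4310/171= 25.20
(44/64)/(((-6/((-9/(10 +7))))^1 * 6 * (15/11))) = 121/16320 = 0.01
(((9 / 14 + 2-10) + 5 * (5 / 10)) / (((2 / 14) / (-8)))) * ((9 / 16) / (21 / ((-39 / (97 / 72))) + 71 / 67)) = 457.71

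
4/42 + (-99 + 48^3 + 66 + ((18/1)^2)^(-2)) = 81242361079/734832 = 110559.10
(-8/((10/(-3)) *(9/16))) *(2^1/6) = 64/45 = 1.42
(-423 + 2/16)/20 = -21.14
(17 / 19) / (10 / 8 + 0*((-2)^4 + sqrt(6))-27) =-68 / 1957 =-0.03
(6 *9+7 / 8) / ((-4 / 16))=-439 / 2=-219.50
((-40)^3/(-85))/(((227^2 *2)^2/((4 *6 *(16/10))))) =122880/45139043297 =0.00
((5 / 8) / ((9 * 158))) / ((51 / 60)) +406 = 19629313 / 48348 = 406.00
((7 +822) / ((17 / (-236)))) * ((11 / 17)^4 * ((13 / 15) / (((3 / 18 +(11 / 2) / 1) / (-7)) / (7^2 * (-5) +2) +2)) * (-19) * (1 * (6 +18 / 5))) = 57766995263001024 / 362879952775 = 159190.37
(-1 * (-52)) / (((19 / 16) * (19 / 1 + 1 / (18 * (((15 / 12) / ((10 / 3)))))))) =22464 / 9823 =2.29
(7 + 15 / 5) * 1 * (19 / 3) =190 / 3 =63.33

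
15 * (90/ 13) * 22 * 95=2821500/ 13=217038.46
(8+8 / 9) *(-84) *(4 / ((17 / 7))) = -62720 / 51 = -1229.80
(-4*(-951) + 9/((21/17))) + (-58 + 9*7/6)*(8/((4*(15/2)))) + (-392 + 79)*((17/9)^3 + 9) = -5755181/5103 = -1127.80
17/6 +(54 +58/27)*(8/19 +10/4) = 57061/342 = 166.85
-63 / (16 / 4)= -15.75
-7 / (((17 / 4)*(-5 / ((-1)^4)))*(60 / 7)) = 49 / 1275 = 0.04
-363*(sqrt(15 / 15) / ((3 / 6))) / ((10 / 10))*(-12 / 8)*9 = 9801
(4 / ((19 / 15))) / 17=60 / 323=0.19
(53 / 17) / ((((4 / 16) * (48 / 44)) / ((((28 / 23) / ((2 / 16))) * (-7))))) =-914144 / 1173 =-779.32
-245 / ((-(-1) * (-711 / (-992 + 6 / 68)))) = -8262625 / 24174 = -341.80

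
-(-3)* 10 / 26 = 15 / 13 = 1.15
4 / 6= 2 / 3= 0.67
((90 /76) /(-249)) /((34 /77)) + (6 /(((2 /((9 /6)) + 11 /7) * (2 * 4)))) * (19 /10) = 31385823 /65413960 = 0.48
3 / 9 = 1 / 3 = 0.33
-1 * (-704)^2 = -495616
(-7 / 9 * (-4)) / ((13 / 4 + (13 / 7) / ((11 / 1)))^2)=2656192 / 9979281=0.27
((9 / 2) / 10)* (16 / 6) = 6 / 5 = 1.20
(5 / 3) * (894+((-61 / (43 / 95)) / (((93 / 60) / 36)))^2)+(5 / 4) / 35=16330517.68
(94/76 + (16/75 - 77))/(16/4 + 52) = -215317/159600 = -1.35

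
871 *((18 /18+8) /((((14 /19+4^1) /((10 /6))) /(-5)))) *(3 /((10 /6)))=-49647 /2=-24823.50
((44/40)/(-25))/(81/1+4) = -11/21250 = -0.00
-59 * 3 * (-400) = 70800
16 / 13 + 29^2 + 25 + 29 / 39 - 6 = 33617 / 39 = 861.97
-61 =-61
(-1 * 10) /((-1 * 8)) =5 /4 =1.25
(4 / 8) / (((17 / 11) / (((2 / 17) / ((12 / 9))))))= 33 / 1156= 0.03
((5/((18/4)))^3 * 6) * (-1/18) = -1000/2187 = -0.46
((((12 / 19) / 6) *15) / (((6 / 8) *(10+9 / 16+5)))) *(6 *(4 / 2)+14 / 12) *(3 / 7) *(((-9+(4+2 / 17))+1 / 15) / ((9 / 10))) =-62087680 / 15200703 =-4.08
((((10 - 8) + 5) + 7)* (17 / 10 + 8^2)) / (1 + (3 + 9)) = 4599 / 65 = 70.75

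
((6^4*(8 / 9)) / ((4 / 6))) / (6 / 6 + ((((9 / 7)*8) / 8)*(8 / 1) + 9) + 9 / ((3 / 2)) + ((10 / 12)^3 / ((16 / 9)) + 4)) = 4644864 / 82283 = 56.45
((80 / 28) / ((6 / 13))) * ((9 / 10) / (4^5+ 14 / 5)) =195 / 35938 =0.01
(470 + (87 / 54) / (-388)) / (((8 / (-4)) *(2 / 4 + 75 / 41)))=-134580491 / 1333944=-100.89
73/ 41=1.78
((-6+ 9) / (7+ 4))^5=243 / 161051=0.00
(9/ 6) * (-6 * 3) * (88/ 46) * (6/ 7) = -7128/ 161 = -44.27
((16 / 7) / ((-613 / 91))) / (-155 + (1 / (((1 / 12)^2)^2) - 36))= -208 / 12594085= -0.00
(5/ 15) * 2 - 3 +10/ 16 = -41/ 24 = -1.71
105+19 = 124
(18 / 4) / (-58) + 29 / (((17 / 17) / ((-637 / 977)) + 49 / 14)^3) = 6814604805311 / 1823396764500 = 3.74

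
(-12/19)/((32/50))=-0.99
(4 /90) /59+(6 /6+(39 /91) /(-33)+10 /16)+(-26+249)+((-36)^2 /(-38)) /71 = 494494936723 /2206262520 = 224.13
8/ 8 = 1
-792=-792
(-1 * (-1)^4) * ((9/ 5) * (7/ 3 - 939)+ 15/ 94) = 158469/ 94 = 1685.84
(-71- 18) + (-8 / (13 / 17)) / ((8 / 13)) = -106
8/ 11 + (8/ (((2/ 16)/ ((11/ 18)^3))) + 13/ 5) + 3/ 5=743104/ 40095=18.53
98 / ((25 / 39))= 3822 / 25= 152.88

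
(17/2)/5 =17/10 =1.70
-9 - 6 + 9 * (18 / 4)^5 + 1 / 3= 1592915 / 96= 16592.86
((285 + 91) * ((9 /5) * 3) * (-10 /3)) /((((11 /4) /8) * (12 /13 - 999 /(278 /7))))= 260901888 /321101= 812.52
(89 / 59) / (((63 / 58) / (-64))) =-330368 / 3717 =-88.88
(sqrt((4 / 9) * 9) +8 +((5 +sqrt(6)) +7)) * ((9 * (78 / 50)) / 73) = 351 * sqrt(6) / 1825 +7722 / 1825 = 4.70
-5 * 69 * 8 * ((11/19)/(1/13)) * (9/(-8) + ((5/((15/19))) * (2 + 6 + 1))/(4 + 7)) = -1601145/19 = -84270.79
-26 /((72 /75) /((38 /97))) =-6175 /582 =-10.61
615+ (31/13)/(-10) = 79919/130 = 614.76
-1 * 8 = -8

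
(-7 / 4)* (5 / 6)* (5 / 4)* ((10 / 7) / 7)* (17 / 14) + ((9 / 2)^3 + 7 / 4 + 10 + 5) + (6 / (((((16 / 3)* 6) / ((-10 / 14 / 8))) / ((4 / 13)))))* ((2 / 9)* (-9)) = 6569777 / 61152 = 107.43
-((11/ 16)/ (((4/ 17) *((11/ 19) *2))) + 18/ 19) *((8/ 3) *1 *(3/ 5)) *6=-25323/ 760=-33.32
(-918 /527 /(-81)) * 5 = 10 /93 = 0.11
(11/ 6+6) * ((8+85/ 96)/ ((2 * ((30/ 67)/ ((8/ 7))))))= 2686097/ 30240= 88.83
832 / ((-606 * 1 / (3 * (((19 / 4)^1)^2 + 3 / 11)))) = -94.05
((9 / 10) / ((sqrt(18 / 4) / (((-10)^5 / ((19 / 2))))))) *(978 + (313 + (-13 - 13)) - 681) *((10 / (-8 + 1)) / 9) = 116800000 *sqrt(2) / 399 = 413985.32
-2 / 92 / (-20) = 1 / 920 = 0.00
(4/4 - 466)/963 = -155/321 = -0.48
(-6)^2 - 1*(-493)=529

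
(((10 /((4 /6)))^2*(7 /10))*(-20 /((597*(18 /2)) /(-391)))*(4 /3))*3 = 547400 /597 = 916.92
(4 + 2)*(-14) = -84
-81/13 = -6.23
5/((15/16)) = 16/3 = 5.33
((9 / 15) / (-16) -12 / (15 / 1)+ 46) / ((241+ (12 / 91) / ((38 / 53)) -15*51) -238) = -6246877 / 105374400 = -0.06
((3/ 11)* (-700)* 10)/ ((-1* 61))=21000/ 671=31.30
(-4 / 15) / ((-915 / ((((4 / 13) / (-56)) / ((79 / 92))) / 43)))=-184 / 4242768075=-0.00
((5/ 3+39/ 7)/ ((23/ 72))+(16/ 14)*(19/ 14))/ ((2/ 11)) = 150062/ 1127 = 133.15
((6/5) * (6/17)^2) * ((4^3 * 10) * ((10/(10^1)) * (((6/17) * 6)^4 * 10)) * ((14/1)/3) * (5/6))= 1805923123200/24137569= 74817.94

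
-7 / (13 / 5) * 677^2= -16041515 / 13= -1233962.69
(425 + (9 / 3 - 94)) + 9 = 343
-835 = -835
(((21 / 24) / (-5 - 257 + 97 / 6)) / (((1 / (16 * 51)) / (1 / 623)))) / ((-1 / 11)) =6732 / 131275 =0.05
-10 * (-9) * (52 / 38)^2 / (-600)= -507 / 1805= -0.28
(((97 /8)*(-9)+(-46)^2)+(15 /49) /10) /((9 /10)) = 3933535 /1764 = 2229.90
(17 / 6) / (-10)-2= -137 / 60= -2.28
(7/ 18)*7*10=245/ 9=27.22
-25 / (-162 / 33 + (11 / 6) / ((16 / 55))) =-17.95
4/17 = 0.24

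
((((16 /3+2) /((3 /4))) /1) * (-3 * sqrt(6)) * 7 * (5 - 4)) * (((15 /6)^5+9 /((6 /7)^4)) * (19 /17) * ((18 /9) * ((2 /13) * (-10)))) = 481722010 * sqrt(6) /5967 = 197749.81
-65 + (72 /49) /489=-519131 /7987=-65.00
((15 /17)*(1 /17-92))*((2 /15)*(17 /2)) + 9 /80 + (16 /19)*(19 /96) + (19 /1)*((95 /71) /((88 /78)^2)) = -157049531 /2190705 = -71.69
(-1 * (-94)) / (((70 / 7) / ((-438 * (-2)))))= 41172 / 5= 8234.40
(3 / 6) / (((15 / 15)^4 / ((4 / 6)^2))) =2 / 9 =0.22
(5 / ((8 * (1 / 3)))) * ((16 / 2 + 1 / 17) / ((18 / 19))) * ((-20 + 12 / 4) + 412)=5140925 / 816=6300.15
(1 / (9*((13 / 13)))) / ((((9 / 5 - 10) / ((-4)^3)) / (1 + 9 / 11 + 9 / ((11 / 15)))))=12.22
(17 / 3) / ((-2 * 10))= -17 / 60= -0.28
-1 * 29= -29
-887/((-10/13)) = 11531/10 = 1153.10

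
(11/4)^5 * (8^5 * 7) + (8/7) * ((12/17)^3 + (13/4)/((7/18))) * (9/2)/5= 43423457519674/1203685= 36075432.96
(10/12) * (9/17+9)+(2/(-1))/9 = 7.72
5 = 5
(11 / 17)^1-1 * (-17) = 300 / 17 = 17.65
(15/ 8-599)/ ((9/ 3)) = -199.04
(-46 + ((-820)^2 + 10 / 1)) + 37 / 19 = 12774953 / 19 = 672365.95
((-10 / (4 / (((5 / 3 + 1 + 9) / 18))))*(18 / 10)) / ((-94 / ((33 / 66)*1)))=35 / 2256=0.02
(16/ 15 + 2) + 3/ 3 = 4.07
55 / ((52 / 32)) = 440 / 13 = 33.85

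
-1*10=-10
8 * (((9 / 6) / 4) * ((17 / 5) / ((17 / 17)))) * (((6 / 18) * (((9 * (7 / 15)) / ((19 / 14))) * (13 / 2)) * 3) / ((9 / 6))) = 64974 / 475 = 136.79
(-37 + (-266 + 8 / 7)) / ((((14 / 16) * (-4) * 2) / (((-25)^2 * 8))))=10565000 / 49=215612.24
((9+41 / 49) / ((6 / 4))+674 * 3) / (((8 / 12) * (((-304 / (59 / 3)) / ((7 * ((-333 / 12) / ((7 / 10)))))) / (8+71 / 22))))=21156402605 / 34496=613300.17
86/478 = 43/239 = 0.18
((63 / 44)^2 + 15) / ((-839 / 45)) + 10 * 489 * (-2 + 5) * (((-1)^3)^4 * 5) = 119141212995 / 1624304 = 73349.09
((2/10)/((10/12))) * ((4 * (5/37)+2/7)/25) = 0.01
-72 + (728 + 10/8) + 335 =3969/4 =992.25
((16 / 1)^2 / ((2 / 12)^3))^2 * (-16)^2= 782757789696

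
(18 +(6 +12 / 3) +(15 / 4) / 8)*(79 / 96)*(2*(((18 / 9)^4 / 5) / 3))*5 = 71969 / 288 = 249.89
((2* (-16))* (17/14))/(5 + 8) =-272/91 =-2.99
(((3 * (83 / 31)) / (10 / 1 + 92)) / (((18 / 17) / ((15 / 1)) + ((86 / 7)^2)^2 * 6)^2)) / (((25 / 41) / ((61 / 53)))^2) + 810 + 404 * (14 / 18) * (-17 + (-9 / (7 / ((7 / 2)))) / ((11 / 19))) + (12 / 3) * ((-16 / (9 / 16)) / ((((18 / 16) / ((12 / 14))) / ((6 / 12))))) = -5492946148518665410778259279595859 / 782751354739424329716997432200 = -7017.49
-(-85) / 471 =85 / 471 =0.18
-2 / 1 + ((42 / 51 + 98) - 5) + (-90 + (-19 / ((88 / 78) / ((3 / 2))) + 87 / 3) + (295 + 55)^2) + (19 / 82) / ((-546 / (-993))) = 683776457737 / 5581576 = 122505.98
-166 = -166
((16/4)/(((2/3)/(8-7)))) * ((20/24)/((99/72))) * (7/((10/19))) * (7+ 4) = 532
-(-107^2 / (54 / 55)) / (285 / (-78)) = -1637207 / 513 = -3191.44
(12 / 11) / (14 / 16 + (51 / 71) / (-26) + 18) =88608 / 1530859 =0.06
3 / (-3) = -1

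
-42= -42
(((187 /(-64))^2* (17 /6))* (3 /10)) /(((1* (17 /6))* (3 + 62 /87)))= 536877 /778240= 0.69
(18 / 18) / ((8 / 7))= 7 / 8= 0.88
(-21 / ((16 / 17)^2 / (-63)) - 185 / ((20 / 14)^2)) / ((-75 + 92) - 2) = 1795703 / 19200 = 93.53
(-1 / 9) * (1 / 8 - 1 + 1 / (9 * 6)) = 185 / 1944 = 0.10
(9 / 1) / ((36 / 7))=7 / 4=1.75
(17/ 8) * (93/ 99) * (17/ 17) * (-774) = -67983/ 44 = -1545.07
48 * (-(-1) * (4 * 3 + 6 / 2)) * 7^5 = 12101040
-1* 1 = -1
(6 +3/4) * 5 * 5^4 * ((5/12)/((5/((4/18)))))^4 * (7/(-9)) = -21875/11337408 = -0.00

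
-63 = -63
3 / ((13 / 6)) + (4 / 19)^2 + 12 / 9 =38890 / 14079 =2.76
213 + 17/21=4490/21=213.81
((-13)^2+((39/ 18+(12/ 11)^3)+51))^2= 3184765037281/ 63776196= 49936.58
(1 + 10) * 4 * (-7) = -308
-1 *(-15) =15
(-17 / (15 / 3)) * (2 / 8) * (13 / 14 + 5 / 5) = -459 / 280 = -1.64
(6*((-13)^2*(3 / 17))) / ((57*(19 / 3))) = 3042 / 6137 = 0.50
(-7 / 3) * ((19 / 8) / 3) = -133 / 72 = -1.85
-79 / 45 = -1.76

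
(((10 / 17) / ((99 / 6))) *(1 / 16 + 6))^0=1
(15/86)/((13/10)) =75/559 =0.13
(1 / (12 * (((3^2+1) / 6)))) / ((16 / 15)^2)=0.04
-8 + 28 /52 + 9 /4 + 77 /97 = -22283 /5044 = -4.42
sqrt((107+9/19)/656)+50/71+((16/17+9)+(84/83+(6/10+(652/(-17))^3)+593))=-8079131459133/144761545+sqrt(1590718)/3116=-55809.52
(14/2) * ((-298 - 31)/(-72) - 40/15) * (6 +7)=12467/72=173.15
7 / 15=0.47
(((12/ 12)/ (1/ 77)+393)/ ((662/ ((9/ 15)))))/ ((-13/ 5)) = -705/ 4303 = -0.16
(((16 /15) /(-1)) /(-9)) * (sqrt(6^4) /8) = 8 /15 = 0.53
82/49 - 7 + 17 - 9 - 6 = -163/49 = -3.33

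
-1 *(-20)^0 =-1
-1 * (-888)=888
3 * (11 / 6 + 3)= 29 / 2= 14.50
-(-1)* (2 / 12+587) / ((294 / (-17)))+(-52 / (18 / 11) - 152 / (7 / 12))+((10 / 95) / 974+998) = 1218185405 / 1813588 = 671.70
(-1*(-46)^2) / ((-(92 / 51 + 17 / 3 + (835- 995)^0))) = 8993 / 36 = 249.81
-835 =-835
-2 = -2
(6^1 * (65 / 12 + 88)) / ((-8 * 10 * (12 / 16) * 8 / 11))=-12331 / 960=-12.84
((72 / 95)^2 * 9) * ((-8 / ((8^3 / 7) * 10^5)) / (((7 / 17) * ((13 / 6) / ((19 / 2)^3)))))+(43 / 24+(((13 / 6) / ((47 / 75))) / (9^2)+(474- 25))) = 223119739481393 / 494910000000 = 450.83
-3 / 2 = -1.50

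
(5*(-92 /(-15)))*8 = 736 /3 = 245.33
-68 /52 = -17 /13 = -1.31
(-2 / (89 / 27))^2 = 2916 / 7921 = 0.37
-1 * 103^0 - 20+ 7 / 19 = -392 / 19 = -20.63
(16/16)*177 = 177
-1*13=-13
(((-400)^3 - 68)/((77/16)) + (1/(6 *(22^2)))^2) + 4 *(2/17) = -13345961355809161/1003552704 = -13298714.96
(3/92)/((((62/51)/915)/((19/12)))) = 886635/22816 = 38.86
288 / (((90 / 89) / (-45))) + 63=-12753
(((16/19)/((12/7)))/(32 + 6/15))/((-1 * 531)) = -0.00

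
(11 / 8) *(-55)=-605 / 8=-75.62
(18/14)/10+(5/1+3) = 569/70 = 8.13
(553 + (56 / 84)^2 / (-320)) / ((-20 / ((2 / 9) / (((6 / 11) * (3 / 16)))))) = -4379749 / 72900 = -60.08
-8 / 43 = -0.19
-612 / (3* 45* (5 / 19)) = -1292 / 75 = -17.23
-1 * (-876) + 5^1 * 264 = 2196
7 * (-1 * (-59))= 413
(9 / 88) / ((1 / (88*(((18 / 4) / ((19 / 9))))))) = 729 / 38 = 19.18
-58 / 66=-29 / 33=-0.88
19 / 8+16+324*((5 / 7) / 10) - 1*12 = 1653 / 56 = 29.52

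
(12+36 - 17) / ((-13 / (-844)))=26164 / 13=2012.62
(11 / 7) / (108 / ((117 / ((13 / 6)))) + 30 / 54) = 99 / 161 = 0.61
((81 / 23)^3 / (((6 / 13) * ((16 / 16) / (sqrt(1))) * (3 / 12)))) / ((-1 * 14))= -2302911 / 85169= -27.04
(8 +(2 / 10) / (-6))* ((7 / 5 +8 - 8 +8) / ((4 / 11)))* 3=617.82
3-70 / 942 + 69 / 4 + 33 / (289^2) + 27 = 7423325131 / 157353564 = 47.18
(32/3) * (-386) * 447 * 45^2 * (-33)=122987937600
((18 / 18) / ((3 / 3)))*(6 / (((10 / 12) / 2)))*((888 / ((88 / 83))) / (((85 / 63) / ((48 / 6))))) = 71512.59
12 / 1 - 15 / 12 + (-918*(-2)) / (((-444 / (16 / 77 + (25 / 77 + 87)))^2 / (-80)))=-184995585557 / 32467204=-5697.92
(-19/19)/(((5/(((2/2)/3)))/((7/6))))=-7/90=-0.08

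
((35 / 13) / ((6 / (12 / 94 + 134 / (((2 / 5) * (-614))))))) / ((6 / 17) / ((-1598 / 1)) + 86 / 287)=-35013143305 / 55903230084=-0.63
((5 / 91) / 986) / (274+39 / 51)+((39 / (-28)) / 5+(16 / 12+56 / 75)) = 2220579637 / 1232676900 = 1.80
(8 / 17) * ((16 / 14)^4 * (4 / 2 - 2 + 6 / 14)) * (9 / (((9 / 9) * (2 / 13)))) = 5750784 / 285719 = 20.13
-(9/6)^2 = -9/4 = -2.25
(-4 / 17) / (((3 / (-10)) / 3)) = 2.35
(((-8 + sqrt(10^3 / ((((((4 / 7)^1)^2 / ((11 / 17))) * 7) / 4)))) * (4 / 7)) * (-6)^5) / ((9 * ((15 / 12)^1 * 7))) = 110592 / 245 - 13824 * sqrt(13090) / 833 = -1447.31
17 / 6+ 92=569 / 6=94.83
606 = 606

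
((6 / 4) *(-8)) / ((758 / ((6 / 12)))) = -3 / 379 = -0.01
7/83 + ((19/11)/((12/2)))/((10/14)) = 13349/27390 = 0.49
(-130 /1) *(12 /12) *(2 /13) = -20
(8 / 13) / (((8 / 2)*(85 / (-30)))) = -12 / 221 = -0.05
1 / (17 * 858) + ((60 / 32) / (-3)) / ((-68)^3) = 76129 / 1079130624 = 0.00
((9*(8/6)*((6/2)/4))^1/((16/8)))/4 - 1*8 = -55/8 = -6.88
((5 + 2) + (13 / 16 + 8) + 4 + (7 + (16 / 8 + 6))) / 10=557 / 160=3.48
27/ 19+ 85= 1642/ 19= 86.42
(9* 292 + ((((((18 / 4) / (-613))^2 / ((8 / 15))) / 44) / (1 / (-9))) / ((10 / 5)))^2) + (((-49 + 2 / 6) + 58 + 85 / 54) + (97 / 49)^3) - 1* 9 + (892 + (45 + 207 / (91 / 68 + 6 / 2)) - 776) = 2846.38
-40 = -40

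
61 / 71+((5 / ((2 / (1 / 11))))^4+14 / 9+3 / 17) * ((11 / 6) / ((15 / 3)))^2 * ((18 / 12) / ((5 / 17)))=1520581603 / 742262400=2.05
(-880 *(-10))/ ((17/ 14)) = 123200/ 17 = 7247.06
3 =3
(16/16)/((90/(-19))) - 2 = -199/90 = -2.21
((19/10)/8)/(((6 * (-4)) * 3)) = -0.00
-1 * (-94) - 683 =-589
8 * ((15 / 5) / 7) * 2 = 48 / 7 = 6.86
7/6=1.17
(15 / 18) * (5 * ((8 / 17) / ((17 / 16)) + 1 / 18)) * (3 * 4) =64825 / 2601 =24.92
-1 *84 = -84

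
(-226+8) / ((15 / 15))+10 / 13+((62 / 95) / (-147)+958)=134482144 / 181545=740.76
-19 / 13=-1.46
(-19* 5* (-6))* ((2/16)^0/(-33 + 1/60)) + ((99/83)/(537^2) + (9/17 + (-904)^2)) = 73115057894233570/89470295129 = 817199.25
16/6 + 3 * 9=89/3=29.67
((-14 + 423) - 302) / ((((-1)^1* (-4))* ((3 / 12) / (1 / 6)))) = 107 / 6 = 17.83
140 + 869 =1009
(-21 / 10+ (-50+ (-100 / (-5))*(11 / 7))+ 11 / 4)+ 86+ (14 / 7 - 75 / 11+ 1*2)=100501 / 1540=65.26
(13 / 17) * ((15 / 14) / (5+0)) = 39 / 238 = 0.16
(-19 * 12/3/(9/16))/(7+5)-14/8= -1405/108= -13.01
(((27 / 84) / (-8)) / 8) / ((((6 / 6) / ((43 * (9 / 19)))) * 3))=-1161 / 34048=-0.03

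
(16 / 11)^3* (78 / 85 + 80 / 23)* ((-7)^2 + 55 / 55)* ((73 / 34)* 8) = 102786990080 / 8847157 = 11618.08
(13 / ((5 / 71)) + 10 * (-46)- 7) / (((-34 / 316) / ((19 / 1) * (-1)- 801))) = -36587744 / 17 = -2152220.24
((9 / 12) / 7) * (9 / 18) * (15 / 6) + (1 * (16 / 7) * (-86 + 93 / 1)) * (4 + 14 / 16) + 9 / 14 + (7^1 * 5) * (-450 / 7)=-243177 / 112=-2171.22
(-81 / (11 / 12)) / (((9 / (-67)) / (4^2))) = 115776 / 11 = 10525.09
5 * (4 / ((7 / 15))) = 300 / 7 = 42.86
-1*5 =-5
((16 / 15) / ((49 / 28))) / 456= 8 / 5985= 0.00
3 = 3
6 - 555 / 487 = 2367 / 487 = 4.86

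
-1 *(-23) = 23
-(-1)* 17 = 17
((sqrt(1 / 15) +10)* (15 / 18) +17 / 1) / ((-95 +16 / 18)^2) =9* sqrt(15) / 1434818 +2052 / 717409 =0.00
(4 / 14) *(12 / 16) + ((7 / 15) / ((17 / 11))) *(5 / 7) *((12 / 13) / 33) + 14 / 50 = 116099 / 232050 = 0.50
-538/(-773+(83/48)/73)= 1885152/2708509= 0.70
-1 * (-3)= 3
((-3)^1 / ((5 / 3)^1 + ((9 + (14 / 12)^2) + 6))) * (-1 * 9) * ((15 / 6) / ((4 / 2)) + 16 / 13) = 31347 / 8437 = 3.72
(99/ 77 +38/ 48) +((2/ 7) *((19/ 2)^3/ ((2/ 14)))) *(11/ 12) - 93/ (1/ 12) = 153865/ 336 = 457.93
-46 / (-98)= 23 / 49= 0.47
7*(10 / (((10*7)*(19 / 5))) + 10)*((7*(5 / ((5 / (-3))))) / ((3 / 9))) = -84105 / 19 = -4426.58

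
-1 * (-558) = 558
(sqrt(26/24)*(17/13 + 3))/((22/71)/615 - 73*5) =-407540*sqrt(39)/207190139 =-0.01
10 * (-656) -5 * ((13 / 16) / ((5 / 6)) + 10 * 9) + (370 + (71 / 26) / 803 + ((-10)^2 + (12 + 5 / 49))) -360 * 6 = -35571577997 / 4092088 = -8692.77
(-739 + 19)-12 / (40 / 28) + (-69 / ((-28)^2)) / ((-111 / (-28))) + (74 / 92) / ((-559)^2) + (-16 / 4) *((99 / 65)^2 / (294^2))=-46508097268159409 / 63847711573100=-728.42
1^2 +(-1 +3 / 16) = 3 / 16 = 0.19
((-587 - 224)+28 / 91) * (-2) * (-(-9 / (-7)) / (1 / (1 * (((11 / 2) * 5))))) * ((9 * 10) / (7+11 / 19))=-495596475 / 728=-680764.39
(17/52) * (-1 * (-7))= 2.29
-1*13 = -13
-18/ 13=-1.38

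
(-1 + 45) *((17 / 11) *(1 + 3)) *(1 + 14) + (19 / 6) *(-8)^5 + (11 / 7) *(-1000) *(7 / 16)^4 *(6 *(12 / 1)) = -318967219 / 3072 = -103830.47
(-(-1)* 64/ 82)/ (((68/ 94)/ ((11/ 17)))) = 8272/ 11849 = 0.70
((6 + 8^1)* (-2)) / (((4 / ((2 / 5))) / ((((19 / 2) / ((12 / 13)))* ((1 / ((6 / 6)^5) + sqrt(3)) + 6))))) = -12103 / 60 - 1729* sqrt(3) / 60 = -251.63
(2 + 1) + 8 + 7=18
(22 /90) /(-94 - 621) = -1 /2925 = -0.00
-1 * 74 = -74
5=5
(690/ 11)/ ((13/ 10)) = 6900/ 143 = 48.25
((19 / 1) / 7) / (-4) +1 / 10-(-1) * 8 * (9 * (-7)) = -70641 / 140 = -504.58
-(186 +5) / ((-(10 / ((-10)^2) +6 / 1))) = 1910 / 61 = 31.31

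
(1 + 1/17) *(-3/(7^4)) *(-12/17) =648/693889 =0.00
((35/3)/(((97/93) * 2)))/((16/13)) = 14105/3104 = 4.54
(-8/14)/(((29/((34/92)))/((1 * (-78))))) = 2652/4669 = 0.57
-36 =-36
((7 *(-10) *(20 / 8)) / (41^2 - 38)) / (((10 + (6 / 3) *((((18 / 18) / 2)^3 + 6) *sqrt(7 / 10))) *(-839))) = -280000 / 1112430939 + 34300 *sqrt(70) / 1112430939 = 0.00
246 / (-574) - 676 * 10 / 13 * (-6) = 21837 / 7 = 3119.57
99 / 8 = 12.38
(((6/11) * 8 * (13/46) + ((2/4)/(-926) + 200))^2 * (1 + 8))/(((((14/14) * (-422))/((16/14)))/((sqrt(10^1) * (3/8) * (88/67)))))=-1537.30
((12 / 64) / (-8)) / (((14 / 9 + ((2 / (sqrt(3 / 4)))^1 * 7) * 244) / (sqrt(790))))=-4941 * sqrt(2370) / 1440294688 + 27 * sqrt(790) / 11522357504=-0.00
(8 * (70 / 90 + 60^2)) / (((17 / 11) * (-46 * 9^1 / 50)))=-2251.13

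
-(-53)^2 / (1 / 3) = -8427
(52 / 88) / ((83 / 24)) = 156 / 913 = 0.17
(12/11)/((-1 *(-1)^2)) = -12/11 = -1.09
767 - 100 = 667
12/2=6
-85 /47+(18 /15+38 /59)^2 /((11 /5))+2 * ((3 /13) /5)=-19942817 /116979005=-0.17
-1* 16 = -16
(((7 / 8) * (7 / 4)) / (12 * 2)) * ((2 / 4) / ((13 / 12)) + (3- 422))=-266609 / 9984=-26.70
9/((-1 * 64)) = -9/64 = -0.14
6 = 6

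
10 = 10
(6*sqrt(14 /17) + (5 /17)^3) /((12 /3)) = 125 /19652 + 3*sqrt(238) /34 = 1.37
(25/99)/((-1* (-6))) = 25/594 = 0.04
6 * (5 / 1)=30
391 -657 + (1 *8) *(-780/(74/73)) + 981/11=-6332.49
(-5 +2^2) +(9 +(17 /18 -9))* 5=67 /18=3.72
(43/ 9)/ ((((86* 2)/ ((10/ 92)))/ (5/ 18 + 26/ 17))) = 2765/ 506736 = 0.01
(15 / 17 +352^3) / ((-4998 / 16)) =-5931532408 / 42483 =-139621.32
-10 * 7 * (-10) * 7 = 4900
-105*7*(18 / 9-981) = 719565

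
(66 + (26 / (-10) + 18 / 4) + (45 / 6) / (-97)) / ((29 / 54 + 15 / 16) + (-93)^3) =-14210208 / 168528569695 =-0.00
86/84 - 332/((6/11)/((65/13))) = -127777/42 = -3042.31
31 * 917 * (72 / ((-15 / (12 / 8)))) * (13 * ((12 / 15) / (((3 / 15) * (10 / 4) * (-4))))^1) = 26607672 / 25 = 1064306.88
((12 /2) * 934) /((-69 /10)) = -18680 /23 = -812.17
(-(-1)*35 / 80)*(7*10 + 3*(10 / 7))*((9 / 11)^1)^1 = 26.59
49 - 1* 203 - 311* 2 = -776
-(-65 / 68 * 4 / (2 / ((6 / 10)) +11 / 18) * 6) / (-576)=-195 / 19312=-0.01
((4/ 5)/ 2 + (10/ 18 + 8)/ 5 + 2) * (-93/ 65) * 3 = -1147/ 65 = -17.65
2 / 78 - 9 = -350 / 39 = -8.97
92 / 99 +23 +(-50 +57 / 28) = -66625 / 2772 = -24.03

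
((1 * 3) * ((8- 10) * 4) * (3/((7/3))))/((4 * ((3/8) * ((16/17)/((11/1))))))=-240.43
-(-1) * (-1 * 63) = -63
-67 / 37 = -1.81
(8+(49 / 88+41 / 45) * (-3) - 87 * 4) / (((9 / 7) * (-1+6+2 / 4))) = -3182291 / 65340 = -48.70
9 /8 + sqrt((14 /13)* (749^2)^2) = 9 /8 + 561001* sqrt(182) /13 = 582179.38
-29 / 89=-0.33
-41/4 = -10.25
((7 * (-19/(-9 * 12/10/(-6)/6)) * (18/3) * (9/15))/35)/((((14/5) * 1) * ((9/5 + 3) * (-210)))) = 19/1176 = 0.02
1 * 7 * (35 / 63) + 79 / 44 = 2251 / 396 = 5.68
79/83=0.95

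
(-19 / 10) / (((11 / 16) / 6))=-912 / 55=-16.58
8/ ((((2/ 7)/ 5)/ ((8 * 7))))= 7840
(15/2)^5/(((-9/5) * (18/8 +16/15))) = -6328125/1592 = -3974.95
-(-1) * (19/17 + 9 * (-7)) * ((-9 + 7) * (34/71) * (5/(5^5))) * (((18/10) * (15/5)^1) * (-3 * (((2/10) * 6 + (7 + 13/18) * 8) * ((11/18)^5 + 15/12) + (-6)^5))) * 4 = 344028943649036/7278609375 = 47265.75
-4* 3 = -12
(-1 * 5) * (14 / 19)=-70 / 19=-3.68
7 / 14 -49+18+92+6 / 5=627 / 10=62.70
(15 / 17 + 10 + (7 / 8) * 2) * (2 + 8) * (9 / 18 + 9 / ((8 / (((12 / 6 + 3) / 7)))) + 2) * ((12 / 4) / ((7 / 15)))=35755875 / 13328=2682.76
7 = 7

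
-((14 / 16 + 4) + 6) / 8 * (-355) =30885 / 64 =482.58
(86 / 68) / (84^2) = 43 / 239904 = 0.00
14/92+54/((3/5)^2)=6907/46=150.15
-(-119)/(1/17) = 2023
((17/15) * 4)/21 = 0.22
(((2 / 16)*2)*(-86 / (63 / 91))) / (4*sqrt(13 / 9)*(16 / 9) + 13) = -45279 / 10762 + 4128*sqrt(13) / 5381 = -1.44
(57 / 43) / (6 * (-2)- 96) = -19 / 1548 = -0.01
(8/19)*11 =88/19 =4.63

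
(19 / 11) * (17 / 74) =0.40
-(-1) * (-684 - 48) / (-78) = 122 / 13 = 9.38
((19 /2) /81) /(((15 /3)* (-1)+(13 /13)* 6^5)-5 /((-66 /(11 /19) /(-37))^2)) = 13718 /908865639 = 0.00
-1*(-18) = 18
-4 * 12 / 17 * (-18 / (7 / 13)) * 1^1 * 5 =56160 / 119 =471.93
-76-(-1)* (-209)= -285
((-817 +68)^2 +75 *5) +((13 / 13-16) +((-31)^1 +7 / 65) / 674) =12296611701 / 21905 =561360.95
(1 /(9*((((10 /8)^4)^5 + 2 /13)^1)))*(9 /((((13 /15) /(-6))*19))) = -32985348833280 /7865845685696621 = -0.00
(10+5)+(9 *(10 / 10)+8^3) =536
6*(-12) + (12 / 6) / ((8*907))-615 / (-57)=-4219345 / 68932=-61.21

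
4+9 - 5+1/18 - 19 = -197/18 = -10.94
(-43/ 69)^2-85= -402836/ 4761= -84.61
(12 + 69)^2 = 6561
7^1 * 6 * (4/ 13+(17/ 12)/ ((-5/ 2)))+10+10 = 593/ 65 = 9.12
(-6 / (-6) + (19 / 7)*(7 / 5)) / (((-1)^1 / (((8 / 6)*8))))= -51.20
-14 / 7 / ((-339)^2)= -2 / 114921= -0.00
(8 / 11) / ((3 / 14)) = 3.39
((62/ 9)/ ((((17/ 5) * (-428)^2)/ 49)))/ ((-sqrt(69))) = -7595 * sqrt(69)/ 966936744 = -0.00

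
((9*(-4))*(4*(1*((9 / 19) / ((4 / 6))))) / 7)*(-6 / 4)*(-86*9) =-2256984 / 133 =-16969.80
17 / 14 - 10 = -8.79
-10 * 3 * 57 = -1710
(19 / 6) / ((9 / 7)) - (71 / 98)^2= 502559 / 259308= 1.94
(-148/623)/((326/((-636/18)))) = 7844/304647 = 0.03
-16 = -16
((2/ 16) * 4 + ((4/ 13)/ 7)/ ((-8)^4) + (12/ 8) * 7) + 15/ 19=20873235/ 1770496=11.79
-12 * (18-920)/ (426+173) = 18.07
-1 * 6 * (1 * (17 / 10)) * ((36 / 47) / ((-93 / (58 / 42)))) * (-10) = -11832 / 10199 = -1.16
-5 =-5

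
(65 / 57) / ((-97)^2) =65 / 536313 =0.00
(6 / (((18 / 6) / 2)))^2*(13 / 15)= 208 / 15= 13.87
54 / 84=0.64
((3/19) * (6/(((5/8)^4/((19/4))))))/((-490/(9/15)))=-27648/765625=-0.04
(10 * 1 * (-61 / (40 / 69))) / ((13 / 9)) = -37881 / 52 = -728.48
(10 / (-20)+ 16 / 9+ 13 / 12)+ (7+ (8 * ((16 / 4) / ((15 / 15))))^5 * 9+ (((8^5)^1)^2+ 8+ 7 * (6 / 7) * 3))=49526342905 / 36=1375731747.36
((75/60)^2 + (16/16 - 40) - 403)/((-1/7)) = 3083.06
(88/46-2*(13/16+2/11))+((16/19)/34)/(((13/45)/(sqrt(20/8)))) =-153/2024+180*sqrt(10)/4199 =0.06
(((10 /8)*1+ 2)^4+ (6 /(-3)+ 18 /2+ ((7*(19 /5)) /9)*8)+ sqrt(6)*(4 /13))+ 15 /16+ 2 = 4*sqrt(6) /13+ 1672109 /11520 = 145.90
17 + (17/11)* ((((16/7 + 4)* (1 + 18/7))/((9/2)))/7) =55879/3087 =18.10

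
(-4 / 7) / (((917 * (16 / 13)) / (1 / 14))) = -13 / 359464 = -0.00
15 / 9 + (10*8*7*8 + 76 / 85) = 1143053 / 255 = 4482.56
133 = 133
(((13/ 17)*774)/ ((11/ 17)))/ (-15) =-3354/ 55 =-60.98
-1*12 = -12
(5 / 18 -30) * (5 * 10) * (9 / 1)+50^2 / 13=-13182.69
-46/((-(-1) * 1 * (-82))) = 23/41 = 0.56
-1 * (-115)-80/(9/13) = -5/9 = -0.56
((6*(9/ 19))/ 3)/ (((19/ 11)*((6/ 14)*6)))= 77/ 361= 0.21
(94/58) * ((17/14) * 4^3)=25568/203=125.95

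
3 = 3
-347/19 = -18.26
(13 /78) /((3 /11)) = 11 /18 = 0.61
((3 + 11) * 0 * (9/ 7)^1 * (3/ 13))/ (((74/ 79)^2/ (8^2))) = 0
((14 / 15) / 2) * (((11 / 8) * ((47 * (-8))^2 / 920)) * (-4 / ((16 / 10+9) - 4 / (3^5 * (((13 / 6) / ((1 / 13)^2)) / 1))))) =-5765569524 / 154949045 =-37.21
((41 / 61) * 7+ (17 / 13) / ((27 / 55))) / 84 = 39443 / 449631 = 0.09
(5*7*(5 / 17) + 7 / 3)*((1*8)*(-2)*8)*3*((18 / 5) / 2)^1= -741888 / 85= -8728.09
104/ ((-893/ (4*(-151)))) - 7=56565/ 893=63.34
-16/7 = -2.29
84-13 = 71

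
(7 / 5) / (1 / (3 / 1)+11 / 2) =6 / 25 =0.24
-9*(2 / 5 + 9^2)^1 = -3663 / 5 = -732.60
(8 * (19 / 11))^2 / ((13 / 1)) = 23104 / 1573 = 14.69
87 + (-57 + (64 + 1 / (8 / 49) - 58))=42.12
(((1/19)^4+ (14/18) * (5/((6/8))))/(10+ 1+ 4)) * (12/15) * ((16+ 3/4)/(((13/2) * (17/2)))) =0.08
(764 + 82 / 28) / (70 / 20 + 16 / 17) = 182529 / 1057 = 172.69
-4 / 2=-2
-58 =-58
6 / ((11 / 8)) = 48 / 11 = 4.36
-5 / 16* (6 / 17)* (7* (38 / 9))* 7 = -4655 / 204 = -22.82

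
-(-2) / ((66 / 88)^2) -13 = -85 / 9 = -9.44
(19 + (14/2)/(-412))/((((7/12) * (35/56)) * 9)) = 20856/3605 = 5.79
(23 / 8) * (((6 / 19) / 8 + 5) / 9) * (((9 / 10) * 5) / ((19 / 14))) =61663 / 11552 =5.34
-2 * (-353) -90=616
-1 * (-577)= 577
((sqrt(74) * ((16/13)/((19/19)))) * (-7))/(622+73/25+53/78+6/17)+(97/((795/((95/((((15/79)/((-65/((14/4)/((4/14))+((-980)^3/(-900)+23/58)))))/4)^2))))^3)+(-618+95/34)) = -5274433420264403598112337469308112529294662362751736332897842345/8573444389204461554528021694449539424900841186135794434765802-285600 * sqrt(74)/20750323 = -615.32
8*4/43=0.74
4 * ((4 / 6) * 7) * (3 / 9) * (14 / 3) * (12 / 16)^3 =49 / 4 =12.25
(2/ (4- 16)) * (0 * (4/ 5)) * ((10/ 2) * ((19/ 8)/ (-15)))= 0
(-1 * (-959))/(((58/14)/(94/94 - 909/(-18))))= 691439/58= 11921.36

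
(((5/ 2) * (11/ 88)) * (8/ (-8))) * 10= -25/ 8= -3.12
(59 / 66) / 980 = 59 / 64680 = 0.00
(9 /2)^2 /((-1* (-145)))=81 /580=0.14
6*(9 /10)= 27 /5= 5.40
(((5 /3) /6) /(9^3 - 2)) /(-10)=-1 /26172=-0.00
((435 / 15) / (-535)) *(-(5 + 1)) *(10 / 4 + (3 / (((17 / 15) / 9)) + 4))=89697 / 9095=9.86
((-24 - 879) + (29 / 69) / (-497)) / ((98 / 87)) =-449015816 / 560119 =-801.64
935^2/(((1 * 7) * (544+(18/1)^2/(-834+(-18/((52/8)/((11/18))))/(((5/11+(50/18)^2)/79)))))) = 11726026258925/51041131904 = 229.74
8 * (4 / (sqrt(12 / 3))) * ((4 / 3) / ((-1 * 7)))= -64 / 21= -3.05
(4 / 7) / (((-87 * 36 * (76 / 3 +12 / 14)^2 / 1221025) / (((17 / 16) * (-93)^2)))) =-16756223757 / 5614400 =-2984.51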